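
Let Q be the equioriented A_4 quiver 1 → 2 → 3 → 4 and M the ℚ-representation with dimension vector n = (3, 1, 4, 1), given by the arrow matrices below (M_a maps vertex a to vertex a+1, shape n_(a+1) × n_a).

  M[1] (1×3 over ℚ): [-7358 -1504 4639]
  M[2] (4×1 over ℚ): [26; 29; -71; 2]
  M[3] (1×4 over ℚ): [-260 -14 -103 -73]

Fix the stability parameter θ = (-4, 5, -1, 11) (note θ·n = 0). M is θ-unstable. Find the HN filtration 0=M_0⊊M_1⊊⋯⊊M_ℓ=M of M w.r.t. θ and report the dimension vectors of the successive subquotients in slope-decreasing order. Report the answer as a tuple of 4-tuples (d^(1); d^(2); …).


Interval decomposition of M: I[1,1]^2, I[1,4], I[3,3]^3.
HN type (ℓ=4): μ^(1)=11; μ^(2)=2; μ^(3)=-1; μ^(4)=-4

((0, 0, 0, 1); (0, 1, 1, 0); (0, 0, 3, 0); (3, 0, 0, 0))


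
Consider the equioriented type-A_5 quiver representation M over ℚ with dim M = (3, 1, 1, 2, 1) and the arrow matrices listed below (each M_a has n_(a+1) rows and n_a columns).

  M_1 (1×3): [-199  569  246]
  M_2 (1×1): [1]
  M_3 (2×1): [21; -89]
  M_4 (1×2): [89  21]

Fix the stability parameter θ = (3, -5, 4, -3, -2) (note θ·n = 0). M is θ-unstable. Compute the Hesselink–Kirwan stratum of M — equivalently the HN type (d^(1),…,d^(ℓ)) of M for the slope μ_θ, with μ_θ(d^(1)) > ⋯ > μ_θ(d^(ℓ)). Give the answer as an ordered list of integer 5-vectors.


Via rank(M_{q-1}∘⋯∘M_p): M ≅ I[1,1]^2, I[1,4], I[4,5].
μ_θ-semistable layers: μ^(1)=3; μ^(2)=1/2; μ^(3)=-1; μ^(4)=-2; μ^(5)=-3

((2, 0, 0, 0, 0); (0, 0, 1, 1, 0); (1, 1, 0, 0, 0); (0, 0, 0, 0, 1); (0, 0, 0, 1, 0))


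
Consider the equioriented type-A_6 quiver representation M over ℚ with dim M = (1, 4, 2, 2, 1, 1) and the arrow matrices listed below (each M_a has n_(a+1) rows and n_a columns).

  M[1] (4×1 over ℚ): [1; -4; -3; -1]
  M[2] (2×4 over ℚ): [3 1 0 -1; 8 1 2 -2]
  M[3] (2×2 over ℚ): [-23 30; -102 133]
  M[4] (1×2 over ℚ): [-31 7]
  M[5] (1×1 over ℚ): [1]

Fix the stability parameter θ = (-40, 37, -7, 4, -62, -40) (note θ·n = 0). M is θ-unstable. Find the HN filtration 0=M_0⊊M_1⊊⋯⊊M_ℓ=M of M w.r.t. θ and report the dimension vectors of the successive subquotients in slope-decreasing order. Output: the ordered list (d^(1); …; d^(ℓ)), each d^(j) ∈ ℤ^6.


Interval decomposition of M: I[1,2], I[2,2], I[2,4], I[2,6].
HN type (ℓ=4): μ^(1)=37; μ^(2)=34/3; μ^(3)=-68/5; μ^(4)=-40

((0, 2, 0, 0, 0, 0); (0, 1, 1, 1, 0, 0); (0, 1, 1, 1, 1, 1); (1, 0, 0, 0, 0, 0))


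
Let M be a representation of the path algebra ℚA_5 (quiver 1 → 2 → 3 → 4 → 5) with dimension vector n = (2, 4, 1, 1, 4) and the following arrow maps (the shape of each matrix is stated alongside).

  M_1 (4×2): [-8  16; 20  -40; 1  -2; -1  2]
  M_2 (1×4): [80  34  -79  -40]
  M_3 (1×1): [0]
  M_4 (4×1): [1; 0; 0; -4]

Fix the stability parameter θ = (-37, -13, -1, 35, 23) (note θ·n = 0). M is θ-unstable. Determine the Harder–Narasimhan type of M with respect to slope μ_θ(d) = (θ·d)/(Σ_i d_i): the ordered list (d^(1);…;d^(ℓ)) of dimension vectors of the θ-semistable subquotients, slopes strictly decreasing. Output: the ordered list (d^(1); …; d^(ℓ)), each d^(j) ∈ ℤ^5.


Interval decomposition of M: I[1,1], I[1,3], I[2,2]^3, I[4,5], I[5,5]^3.
HN type (ℓ=5): μ^(1)=29; μ^(2)=23; μ^(3)=-1; μ^(4)=-13; μ^(5)=-37

((0, 0, 0, 1, 1); (0, 0, 0, 0, 3); (0, 0, 1, 0, 0); (0, 4, 0, 0, 0); (2, 0, 0, 0, 0))


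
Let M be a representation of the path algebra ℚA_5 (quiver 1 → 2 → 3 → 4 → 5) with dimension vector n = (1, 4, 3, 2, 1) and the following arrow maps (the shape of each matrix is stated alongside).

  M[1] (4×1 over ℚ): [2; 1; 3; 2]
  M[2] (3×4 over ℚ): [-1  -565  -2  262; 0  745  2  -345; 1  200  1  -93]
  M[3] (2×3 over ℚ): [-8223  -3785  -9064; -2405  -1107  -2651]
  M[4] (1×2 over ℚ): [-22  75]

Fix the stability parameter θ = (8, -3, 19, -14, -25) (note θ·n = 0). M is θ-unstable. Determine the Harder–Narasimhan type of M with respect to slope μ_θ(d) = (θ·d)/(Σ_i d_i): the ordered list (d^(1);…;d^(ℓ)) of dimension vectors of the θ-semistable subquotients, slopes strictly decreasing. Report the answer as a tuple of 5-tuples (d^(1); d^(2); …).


Via rank(M_{q-1}∘⋯∘M_p): M ≅ I[1,5], I[2,2], I[2,3], I[2,4].
μ_θ-semistable layers: μ^(1)=19; μ^(2)=5/2; μ^(3)=-3

((0, 0, 1, 0, 0); (0, 0, 1, 1, 0); (1, 4, 1, 1, 1))


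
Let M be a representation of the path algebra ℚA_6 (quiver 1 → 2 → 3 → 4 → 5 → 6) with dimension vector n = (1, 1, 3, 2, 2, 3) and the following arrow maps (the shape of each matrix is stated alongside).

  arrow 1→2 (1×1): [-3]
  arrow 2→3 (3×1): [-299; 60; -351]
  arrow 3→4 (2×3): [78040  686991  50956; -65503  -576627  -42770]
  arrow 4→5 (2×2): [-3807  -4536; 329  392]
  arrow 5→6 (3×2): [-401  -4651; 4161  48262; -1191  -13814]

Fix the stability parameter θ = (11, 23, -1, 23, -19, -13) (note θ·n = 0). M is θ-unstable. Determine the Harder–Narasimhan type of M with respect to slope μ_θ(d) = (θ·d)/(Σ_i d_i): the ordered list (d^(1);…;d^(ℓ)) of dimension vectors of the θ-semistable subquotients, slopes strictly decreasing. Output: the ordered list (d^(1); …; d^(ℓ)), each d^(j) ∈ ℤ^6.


Barcode: M ≅ I[1,4], I[3,3], I[3,6], I[5,6], I[6,6]. HN layers by μ_θ (6 steps, strictly decreasing):
  μ^(1)=23; μ^(2)=11; μ^(3)=-1; μ^(4)=-5/2; μ^(5)=-13; μ^(6)=-19

((0, 0, 0, 1, 0, 0); (1, 1, 1, 0, 0, 0); (0, 0, 1, 0, 0, 0); (0, 0, 1, 1, 1, 1); (0, 0, 0, 0, 0, 2); (0, 0, 0, 0, 1, 0))


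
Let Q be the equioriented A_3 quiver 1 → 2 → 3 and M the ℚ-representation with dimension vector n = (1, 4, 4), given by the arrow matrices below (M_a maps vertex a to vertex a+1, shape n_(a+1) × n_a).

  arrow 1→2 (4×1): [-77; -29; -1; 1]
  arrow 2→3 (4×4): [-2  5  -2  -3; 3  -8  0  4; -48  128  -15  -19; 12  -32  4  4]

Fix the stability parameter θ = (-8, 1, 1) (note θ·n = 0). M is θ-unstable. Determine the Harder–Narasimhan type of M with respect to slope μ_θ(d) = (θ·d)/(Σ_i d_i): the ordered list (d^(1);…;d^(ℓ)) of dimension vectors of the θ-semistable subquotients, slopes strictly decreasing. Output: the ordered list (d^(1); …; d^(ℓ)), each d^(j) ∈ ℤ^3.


Barcode: M ≅ I[1,3], I[2,2], I[2,3]^2, I[3,3]. HN layers by μ_θ (2 steps, strictly decreasing):
  μ^(1)=1; μ^(2)=-8

((0, 4, 4); (1, 0, 0))


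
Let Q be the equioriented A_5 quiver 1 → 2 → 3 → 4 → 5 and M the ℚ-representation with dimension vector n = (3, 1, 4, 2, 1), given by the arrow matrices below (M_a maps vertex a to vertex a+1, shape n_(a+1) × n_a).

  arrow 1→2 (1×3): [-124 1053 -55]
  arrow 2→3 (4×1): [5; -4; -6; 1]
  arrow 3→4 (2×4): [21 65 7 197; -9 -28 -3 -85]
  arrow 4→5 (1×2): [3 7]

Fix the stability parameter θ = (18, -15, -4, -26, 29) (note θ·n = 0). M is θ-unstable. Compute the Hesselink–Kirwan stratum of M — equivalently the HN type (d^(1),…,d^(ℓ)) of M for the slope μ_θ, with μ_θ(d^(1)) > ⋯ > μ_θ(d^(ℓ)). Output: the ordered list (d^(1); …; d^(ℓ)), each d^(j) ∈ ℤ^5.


Barcode: M ≅ I[1,1]^2, I[1,3], I[3,3], I[3,4], I[3,5]. HN layers by μ_θ (5 steps, strictly decreasing):
  μ^(1)=29; μ^(2)=18; μ^(3)=-1/3; μ^(4)=-4; μ^(5)=-15

((0, 0, 0, 0, 1); (2, 0, 0, 0, 0); (1, 1, 1, 0, 0); (0, 0, 1, 0, 0); (0, 0, 2, 2, 0))


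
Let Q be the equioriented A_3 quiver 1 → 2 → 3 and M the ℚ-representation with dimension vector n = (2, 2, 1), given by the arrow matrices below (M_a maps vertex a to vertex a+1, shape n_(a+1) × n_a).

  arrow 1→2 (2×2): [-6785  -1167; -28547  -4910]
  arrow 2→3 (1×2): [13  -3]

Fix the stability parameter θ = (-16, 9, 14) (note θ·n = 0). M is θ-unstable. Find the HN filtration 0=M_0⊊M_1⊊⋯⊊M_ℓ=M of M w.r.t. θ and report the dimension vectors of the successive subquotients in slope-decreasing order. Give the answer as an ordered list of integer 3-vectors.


Interval decomposition of M: I[1,2], I[1,3].
HN type (ℓ=3): μ^(1)=14; μ^(2)=9; μ^(3)=-16

((0, 0, 1); (0, 2, 0); (2, 0, 0))


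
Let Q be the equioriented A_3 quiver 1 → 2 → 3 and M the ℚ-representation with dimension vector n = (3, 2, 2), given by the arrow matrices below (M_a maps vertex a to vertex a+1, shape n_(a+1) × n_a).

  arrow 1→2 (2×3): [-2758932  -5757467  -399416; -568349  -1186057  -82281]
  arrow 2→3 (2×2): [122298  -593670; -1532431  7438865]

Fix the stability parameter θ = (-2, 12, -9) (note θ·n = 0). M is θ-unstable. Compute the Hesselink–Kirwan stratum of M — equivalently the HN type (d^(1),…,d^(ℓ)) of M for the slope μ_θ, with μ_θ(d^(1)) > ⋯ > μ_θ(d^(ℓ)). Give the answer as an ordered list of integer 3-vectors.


Interval decomposition of M: I[1,1], I[1,2], I[1,3], I[3,3].
HN type (ℓ=4): μ^(1)=12; μ^(2)=3/2; μ^(3)=-2; μ^(4)=-9

((0, 1, 0); (0, 1, 1); (3, 0, 0); (0, 0, 1))


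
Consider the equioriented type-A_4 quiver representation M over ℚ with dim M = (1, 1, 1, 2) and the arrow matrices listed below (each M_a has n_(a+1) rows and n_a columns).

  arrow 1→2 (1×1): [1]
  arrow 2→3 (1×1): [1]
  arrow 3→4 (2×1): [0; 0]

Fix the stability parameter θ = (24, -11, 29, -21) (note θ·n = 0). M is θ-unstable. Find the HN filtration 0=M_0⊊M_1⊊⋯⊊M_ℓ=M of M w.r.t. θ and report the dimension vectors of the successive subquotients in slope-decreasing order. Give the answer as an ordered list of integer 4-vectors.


Interval decomposition of M: I[1,3], I[4,4]^2.
HN type (ℓ=3): μ^(1)=29; μ^(2)=13/2; μ^(3)=-21

((0, 0, 1, 0); (1, 1, 0, 0); (0, 0, 0, 2))


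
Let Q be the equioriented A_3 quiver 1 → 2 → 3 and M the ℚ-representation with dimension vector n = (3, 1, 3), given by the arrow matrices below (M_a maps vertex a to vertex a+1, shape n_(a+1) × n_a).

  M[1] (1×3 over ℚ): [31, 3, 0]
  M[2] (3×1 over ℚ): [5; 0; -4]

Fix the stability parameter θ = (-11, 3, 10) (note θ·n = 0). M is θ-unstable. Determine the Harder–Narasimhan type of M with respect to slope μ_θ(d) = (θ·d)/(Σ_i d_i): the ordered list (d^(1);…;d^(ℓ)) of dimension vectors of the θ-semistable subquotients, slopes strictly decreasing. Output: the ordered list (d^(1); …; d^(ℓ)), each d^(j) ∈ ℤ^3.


Barcode: M ≅ I[1,1]^2, I[1,3], I[3,3]^2. HN layers by μ_θ (3 steps, strictly decreasing):
  μ^(1)=10; μ^(2)=3; μ^(3)=-11

((0, 0, 3); (0, 1, 0); (3, 0, 0))


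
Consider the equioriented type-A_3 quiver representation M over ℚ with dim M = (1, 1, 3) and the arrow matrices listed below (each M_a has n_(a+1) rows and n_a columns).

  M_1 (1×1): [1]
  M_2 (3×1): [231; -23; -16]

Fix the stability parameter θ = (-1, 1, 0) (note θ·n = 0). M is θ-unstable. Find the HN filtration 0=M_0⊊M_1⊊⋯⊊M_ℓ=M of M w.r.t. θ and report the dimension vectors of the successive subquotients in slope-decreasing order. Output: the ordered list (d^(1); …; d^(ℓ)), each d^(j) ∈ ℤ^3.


Barcode: M ≅ I[1,3], I[3,3]^2. HN layers by μ_θ (3 steps, strictly decreasing):
  μ^(1)=1/2; μ^(2)=0; μ^(3)=-1

((0, 1, 1); (0, 0, 2); (1, 0, 0))


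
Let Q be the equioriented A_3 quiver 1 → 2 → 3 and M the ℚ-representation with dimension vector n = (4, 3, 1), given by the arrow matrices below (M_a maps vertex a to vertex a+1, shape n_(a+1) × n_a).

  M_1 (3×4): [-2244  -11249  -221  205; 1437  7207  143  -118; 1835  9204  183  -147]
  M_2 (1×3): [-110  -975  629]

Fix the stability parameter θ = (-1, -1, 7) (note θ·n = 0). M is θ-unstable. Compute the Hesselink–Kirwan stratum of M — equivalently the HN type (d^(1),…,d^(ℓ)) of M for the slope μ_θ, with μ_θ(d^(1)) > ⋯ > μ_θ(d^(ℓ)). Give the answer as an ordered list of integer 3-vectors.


Interval decomposition of M: I[1,1], I[1,2]^2, I[1,3].
HN type (ℓ=2): μ^(1)=7; μ^(2)=-1

((0, 0, 1); (4, 3, 0))


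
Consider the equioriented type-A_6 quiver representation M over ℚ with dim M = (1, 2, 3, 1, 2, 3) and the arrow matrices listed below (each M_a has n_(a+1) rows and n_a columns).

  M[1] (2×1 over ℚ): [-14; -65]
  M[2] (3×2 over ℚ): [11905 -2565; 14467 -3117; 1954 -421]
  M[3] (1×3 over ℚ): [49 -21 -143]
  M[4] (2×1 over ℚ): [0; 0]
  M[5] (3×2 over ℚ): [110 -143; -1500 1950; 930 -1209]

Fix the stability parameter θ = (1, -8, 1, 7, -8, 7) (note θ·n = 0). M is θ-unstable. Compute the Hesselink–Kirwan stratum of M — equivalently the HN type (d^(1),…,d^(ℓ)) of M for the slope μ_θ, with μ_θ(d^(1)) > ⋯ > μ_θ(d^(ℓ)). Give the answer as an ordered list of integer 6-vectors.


Barcode: M ≅ I[1,4], I[2,3], I[3,3], I[5,5], I[5,6], I[6,6]^2. HN layers by μ_θ (4 steps, strictly decreasing):
  μ^(1)=7; μ^(2)=1; μ^(3)=-7/2; μ^(4)=-8

((0, 0, 0, 1, 0, 3); (0, 0, 3, 0, 0, 0); (1, 1, 0, 0, 0, 0); (0, 1, 0, 0, 2, 0))


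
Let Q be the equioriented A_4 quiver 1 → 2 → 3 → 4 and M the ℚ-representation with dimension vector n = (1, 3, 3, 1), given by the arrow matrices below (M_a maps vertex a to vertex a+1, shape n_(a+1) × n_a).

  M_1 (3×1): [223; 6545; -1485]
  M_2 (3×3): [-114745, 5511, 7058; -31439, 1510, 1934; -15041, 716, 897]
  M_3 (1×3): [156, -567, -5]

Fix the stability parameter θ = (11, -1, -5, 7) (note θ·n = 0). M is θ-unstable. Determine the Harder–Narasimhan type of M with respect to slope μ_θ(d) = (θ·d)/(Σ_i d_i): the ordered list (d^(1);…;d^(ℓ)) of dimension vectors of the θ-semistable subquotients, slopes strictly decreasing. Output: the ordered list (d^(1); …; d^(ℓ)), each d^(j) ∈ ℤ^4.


Barcode: M ≅ I[1,4], I[2,3]^2. HN layers by μ_θ (3 steps, strictly decreasing):
  μ^(1)=7; μ^(2)=5/3; μ^(3)=-3

((0, 0, 0, 1); (1, 1, 1, 0); (0, 2, 2, 0))


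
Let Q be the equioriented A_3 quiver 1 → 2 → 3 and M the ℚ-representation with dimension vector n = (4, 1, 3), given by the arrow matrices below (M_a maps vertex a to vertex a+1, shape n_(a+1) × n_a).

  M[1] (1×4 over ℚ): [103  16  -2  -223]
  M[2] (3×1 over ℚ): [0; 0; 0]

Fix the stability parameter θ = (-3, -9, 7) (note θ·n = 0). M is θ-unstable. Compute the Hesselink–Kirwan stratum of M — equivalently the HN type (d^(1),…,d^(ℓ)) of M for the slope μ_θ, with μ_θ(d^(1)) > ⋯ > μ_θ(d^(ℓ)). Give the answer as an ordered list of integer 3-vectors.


Via rank(M_{q-1}∘⋯∘M_p): M ≅ I[1,1]^3, I[1,2], I[3,3]^3.
μ_θ-semistable layers: μ^(1)=7; μ^(2)=-3; μ^(3)=-6

((0, 0, 3); (3, 0, 0); (1, 1, 0))


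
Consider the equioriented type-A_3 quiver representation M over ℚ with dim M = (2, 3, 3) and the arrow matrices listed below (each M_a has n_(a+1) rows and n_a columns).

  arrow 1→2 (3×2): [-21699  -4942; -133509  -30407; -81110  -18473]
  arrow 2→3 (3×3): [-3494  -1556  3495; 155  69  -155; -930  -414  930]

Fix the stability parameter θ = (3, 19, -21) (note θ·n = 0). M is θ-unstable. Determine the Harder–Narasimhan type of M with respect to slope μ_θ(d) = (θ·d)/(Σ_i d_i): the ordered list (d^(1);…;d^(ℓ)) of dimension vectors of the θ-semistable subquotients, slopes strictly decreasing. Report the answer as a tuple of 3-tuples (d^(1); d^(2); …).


Interval decomposition of M: I[1,2], I[1,3], I[2,3], I[3,3].
HN type (ℓ=5): μ^(1)=19; μ^(2)=3; μ^(3)=1/3; μ^(4)=-1; μ^(5)=-21

((0, 1, 0); (1, 0, 0); (1, 1, 1); (0, 1, 1); (0, 0, 1))


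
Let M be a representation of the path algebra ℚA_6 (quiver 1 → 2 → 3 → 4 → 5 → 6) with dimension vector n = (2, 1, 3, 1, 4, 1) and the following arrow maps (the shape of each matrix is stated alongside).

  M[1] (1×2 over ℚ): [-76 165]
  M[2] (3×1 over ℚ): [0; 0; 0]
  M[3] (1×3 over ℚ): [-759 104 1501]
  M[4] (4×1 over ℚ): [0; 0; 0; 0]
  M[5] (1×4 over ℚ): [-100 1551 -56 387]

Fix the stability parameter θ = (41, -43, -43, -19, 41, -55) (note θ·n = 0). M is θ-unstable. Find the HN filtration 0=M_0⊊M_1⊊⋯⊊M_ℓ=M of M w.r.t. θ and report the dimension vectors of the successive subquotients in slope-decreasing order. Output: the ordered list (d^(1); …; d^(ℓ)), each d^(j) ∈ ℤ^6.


Barcode: M ≅ I[1,1], I[1,2], I[3,3]^2, I[3,4], I[5,5]^3, I[5,6]. HN layers by μ_θ (5 steps, strictly decreasing):
  μ^(1)=41; μ^(2)=-1; μ^(3)=-7; μ^(4)=-19; μ^(5)=-43

((1, 0, 0, 0, 3, 0); (1, 1, 0, 0, 0, 0); (0, 0, 0, 0, 1, 1); (0, 0, 0, 1, 0, 0); (0, 0, 3, 0, 0, 0))


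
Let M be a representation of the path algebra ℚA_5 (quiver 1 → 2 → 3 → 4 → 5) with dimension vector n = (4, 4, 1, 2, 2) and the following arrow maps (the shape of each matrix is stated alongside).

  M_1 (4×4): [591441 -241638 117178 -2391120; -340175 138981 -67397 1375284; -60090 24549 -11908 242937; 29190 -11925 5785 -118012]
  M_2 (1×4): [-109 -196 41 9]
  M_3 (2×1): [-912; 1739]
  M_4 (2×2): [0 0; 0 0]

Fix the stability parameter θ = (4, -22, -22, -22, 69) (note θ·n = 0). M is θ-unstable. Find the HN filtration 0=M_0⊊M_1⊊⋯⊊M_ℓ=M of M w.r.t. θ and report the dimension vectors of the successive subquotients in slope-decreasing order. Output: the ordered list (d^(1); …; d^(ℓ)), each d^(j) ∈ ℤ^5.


Interval decomposition of M: I[1,1], I[1,2]^2, I[1,4], I[2,2], I[4,4], I[5,5]^2.
HN type (ℓ=5): μ^(1)=69; μ^(2)=4; μ^(3)=-9; μ^(4)=-31/2; μ^(5)=-22

((0, 0, 0, 0, 2); (1, 0, 0, 0, 0); (2, 2, 0, 0, 0); (1, 1, 1, 1, 0); (0, 1, 0, 1, 0))


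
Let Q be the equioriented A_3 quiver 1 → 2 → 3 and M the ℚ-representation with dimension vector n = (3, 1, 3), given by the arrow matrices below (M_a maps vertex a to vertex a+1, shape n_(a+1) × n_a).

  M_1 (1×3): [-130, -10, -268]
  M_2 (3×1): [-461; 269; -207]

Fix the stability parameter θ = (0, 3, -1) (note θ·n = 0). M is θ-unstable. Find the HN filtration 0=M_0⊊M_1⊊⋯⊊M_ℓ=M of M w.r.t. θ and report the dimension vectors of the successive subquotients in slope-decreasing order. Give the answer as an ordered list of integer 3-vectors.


Via rank(M_{q-1}∘⋯∘M_p): M ≅ I[1,1]^2, I[1,3], I[3,3]^2.
μ_θ-semistable layers: μ^(1)=1; μ^(2)=0; μ^(3)=-1

((0, 1, 1); (3, 0, 0); (0, 0, 2))


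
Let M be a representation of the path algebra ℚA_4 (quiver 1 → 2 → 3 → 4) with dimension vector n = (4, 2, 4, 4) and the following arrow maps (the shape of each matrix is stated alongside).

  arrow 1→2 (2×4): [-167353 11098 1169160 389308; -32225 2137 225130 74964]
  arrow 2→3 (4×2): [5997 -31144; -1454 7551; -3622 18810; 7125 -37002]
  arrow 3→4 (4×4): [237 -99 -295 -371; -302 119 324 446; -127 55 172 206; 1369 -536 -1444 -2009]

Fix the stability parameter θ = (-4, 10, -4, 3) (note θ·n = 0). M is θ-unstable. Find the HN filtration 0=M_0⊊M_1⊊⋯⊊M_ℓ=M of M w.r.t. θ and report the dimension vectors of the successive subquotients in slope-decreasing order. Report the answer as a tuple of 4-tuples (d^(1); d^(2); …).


Barcode: M ≅ I[1,1]^2, I[1,4]^2, I[3,4]^2. HN layers by μ_θ (2 steps, strictly decreasing):
  μ^(1)=3; μ^(2)=-4

((0, 2, 2, 4); (4, 0, 2, 0))


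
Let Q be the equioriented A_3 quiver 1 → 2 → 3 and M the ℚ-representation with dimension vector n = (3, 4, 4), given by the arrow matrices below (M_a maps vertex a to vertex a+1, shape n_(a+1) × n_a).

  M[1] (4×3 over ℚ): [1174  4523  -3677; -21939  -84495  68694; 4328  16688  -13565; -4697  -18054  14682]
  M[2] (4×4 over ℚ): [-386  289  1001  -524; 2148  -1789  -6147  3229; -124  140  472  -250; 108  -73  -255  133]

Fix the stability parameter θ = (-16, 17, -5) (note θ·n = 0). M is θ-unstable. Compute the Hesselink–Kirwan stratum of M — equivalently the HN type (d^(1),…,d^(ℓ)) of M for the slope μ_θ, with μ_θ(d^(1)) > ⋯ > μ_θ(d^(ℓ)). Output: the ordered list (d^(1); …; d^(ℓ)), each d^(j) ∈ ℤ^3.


Interval decomposition of M: I[1,2], I[1,3]^2, I[2,2], I[3,3]^2.
HN type (ℓ=4): μ^(1)=17; μ^(2)=6; μ^(3)=-5; μ^(4)=-16

((0, 2, 0); (0, 2, 2); (0, 0, 2); (3, 0, 0))


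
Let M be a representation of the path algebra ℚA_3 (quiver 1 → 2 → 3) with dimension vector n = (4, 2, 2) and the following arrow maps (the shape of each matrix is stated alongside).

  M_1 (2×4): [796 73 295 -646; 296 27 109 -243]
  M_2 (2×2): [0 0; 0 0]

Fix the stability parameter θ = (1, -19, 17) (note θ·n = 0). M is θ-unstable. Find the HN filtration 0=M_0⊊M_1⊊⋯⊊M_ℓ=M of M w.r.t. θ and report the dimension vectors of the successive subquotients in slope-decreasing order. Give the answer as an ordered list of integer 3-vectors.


Barcode: M ≅ I[1,1]^2, I[1,2]^2, I[3,3]^2. HN layers by μ_θ (3 steps, strictly decreasing):
  μ^(1)=17; μ^(2)=1; μ^(3)=-9

((0, 0, 2); (2, 0, 0); (2, 2, 0))


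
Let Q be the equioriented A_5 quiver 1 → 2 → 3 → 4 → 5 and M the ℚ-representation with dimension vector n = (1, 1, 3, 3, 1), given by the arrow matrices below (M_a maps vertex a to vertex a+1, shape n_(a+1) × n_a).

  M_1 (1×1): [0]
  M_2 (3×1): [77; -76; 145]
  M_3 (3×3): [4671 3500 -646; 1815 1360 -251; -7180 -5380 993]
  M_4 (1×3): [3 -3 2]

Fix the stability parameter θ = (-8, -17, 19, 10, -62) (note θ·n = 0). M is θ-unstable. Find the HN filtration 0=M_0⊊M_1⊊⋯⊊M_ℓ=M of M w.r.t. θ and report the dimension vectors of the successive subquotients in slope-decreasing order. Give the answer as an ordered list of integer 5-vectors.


Via rank(M_{q-1}∘⋯∘M_p): M ≅ I[1,1], I[2,5], I[3,3], I[3,4], I[4,4].
μ_θ-semistable layers: μ^(1)=19; μ^(2)=29/2; μ^(3)=10; μ^(4)=-8; μ^(5)=-11; μ^(6)=-17

((0, 0, 1, 0, 0); (0, 0, 1, 1, 0); (0, 0, 0, 1, 0); (1, 0, 0, 0, 0); (0, 0, 1, 1, 1); (0, 1, 0, 0, 0))


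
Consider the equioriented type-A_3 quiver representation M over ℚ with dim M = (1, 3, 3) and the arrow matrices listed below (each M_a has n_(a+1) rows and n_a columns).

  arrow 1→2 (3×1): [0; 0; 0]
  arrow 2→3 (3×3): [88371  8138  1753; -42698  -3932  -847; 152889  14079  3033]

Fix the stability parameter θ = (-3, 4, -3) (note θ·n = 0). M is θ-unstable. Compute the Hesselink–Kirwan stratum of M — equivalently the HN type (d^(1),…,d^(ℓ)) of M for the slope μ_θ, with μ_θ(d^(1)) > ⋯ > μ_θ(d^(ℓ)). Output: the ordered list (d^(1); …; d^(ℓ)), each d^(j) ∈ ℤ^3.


Via rank(M_{q-1}∘⋯∘M_p): M ≅ I[1,1], I[2,3]^3.
μ_θ-semistable layers: μ^(1)=1/2; μ^(2)=-3

((0, 3, 3); (1, 0, 0))


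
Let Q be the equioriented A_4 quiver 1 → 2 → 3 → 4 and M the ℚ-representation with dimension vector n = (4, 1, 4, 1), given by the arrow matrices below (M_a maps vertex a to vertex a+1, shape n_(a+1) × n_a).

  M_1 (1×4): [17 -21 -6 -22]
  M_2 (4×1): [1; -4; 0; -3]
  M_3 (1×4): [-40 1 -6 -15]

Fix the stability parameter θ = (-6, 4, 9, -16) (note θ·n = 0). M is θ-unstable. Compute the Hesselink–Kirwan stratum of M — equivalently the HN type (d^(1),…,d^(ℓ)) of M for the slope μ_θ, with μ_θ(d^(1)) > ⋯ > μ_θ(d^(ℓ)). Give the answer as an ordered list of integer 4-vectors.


Interval decomposition of M: I[1,1]^3, I[1,4], I[3,3]^3.
HN type (ℓ=3): μ^(1)=9; μ^(2)=-1; μ^(3)=-6

((0, 0, 3, 0); (0, 1, 1, 1); (4, 0, 0, 0))


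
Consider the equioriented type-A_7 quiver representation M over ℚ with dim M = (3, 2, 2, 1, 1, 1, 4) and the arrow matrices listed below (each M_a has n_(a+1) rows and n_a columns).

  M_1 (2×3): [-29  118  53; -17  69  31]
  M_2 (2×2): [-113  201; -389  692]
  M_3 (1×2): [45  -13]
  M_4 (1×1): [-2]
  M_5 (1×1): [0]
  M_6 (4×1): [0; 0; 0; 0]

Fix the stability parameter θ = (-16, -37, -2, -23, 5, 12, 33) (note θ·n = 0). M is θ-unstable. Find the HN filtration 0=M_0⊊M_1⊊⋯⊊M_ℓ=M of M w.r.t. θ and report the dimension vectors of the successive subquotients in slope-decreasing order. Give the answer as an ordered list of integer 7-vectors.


Interval decomposition of M: I[1,1], I[1,3], I[1,5], I[6,6], I[7,7]^4.
HN type (ℓ=7): μ^(1)=33; μ^(2)=12; μ^(3)=5; μ^(4)=-2; μ^(5)=-25/2; μ^(6)=-16; μ^(7)=-53/2

((0, 0, 0, 0, 0, 0, 4); (0, 0, 0, 0, 0, 1, 0); (0, 0, 0, 0, 1, 0, 0); (0, 0, 1, 0, 0, 0, 0); (0, 0, 1, 1, 0, 0, 0); (1, 0, 0, 0, 0, 0, 0); (2, 2, 0, 0, 0, 0, 0))


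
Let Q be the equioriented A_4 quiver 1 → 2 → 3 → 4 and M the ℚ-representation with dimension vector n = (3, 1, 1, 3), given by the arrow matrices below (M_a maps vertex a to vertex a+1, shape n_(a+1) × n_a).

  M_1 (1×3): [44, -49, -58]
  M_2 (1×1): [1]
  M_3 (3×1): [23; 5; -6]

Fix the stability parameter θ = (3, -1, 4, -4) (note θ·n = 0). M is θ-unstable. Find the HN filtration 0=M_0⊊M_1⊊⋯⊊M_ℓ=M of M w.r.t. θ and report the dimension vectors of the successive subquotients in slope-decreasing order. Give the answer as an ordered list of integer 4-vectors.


Via rank(M_{q-1}∘⋯∘M_p): M ≅ I[1,1]^2, I[1,4], I[4,4]^2.
μ_θ-semistable layers: μ^(1)=3; μ^(2)=1/2; μ^(3)=-4

((2, 0, 0, 0); (1, 1, 1, 1); (0, 0, 0, 2))


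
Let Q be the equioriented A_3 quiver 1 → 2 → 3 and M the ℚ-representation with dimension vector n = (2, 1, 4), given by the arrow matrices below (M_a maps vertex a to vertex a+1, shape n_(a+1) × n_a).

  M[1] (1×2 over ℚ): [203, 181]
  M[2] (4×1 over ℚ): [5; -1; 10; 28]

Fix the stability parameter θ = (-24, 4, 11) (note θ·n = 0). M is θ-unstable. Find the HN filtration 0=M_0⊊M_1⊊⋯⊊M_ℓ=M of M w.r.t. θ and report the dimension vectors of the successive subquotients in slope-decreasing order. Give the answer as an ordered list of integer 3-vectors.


Interval decomposition of M: I[1,1], I[1,3], I[3,3]^3.
HN type (ℓ=3): μ^(1)=11; μ^(2)=4; μ^(3)=-24

((0, 0, 4); (0, 1, 0); (2, 0, 0))


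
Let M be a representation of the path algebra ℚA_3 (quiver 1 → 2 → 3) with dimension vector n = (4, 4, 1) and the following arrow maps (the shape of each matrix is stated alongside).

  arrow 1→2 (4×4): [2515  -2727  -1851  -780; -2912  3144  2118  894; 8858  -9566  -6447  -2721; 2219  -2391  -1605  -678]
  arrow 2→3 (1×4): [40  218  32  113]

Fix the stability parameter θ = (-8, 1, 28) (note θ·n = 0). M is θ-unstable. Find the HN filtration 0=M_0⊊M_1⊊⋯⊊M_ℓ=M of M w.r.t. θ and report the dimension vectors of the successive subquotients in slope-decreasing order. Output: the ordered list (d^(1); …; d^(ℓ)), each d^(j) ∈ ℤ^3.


Barcode: M ≅ I[1,1]^2, I[1,2], I[1,3], I[2,2]^2. HN layers by μ_θ (3 steps, strictly decreasing):
  μ^(1)=28; μ^(2)=1; μ^(3)=-8

((0, 0, 1); (0, 4, 0); (4, 0, 0))


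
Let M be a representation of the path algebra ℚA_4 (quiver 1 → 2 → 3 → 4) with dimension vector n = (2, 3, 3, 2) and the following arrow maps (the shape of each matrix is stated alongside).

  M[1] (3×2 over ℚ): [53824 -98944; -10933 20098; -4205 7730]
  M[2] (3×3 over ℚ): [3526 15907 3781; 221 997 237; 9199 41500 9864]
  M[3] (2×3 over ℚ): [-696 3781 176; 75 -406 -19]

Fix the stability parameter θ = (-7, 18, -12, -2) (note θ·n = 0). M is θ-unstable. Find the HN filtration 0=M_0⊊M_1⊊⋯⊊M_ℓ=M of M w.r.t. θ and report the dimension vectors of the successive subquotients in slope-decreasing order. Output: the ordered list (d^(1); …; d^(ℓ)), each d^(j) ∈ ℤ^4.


Interval decomposition of M: I[1,1], I[1,4], I[2,3], I[2,4].
HN type (ℓ=3): μ^(1)=3; μ^(2)=4/3; μ^(3)=-7

((0, 1, 1, 0); (0, 2, 2, 2); (2, 0, 0, 0))


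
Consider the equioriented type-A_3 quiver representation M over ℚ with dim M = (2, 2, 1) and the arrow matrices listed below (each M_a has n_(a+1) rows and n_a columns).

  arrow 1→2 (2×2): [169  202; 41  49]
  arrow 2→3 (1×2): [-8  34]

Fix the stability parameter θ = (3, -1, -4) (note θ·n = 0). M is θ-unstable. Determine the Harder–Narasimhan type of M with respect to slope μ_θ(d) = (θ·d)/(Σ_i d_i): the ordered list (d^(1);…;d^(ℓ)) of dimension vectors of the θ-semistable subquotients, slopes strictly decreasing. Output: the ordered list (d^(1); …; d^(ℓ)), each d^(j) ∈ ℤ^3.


Barcode: M ≅ I[1,2], I[1,3]. HN layers by μ_θ (2 steps, strictly decreasing):
  μ^(1)=1; μ^(2)=-2/3

((1, 1, 0); (1, 1, 1))


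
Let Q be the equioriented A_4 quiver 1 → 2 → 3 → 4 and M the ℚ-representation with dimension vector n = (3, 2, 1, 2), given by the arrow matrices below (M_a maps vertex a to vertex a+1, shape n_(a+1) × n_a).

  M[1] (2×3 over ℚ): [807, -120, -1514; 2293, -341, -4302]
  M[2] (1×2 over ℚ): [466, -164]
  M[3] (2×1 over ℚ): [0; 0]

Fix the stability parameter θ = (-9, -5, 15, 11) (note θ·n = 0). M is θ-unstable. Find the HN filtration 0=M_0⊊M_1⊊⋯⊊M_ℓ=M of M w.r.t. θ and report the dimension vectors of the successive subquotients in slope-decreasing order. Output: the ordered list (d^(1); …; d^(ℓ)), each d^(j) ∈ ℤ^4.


Via rank(M_{q-1}∘⋯∘M_p): M ≅ I[1,1], I[1,2], I[1,3], I[4,4]^2.
μ_θ-semistable layers: μ^(1)=15; μ^(2)=11; μ^(3)=-5; μ^(4)=-9

((0, 0, 1, 0); (0, 0, 0, 2); (0, 2, 0, 0); (3, 0, 0, 0))


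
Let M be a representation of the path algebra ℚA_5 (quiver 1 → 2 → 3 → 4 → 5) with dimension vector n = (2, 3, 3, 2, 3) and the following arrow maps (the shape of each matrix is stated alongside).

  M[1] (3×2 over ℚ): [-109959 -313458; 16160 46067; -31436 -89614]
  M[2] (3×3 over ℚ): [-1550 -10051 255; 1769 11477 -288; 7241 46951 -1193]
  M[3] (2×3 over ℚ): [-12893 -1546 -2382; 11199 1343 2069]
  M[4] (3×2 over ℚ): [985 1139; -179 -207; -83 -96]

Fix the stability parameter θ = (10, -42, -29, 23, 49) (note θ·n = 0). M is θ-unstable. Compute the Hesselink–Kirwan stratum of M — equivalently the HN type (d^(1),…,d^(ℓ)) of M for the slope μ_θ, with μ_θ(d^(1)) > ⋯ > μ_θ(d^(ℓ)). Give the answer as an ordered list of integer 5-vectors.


Via rank(M_{q-1}∘⋯∘M_p): M ≅ I[1,3], I[1,5], I[2,5], I[5,5].
μ_θ-semistable layers: μ^(1)=49; μ^(2)=23; μ^(3)=-61/3; μ^(4)=-29; μ^(5)=-42

((0, 0, 0, 0, 3); (0, 0, 0, 2, 0); (2, 2, 2, 0, 0); (0, 0, 1, 0, 0); (0, 1, 0, 0, 0))


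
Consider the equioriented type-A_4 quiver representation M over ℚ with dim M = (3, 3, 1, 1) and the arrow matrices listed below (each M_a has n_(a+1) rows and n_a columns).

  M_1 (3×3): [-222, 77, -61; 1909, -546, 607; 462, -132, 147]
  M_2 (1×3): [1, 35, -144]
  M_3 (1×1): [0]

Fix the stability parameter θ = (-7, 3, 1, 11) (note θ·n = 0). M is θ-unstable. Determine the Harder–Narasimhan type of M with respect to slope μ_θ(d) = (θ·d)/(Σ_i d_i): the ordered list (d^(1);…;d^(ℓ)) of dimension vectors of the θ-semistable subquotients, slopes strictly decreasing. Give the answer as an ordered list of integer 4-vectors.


Barcode: M ≅ I[1,2]^2, I[1,3], I[4,4]. HN layers by μ_θ (4 steps, strictly decreasing):
  μ^(1)=11; μ^(2)=3; μ^(3)=2; μ^(4)=-7

((0, 0, 0, 1); (0, 2, 0, 0); (0, 1, 1, 0); (3, 0, 0, 0))


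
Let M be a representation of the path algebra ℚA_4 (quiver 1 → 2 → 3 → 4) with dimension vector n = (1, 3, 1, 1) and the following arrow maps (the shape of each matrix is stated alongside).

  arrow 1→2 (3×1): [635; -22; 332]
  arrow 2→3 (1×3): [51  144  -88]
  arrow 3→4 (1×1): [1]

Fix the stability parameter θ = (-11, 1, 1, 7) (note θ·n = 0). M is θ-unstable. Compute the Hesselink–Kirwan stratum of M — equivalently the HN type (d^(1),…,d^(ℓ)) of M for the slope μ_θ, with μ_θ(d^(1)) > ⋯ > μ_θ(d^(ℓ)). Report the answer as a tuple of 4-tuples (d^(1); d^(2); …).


Via rank(M_{q-1}∘⋯∘M_p): M ≅ I[1,4], I[2,2]^2.
μ_θ-semistable layers: μ^(1)=7; μ^(2)=1; μ^(3)=-11

((0, 0, 0, 1); (0, 3, 1, 0); (1, 0, 0, 0))


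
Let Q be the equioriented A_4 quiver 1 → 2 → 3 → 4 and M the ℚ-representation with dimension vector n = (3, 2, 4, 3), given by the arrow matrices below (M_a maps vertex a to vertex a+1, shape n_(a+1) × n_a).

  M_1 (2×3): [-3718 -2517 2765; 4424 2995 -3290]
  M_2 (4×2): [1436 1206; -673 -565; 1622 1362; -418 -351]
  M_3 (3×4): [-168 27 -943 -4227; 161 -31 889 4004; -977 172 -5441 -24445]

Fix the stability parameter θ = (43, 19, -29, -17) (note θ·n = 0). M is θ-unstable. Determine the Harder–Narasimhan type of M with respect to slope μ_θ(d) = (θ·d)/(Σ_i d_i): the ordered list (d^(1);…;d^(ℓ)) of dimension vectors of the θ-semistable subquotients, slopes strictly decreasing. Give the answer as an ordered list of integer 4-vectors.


Interval decomposition of M: I[1,1], I[1,4]^2, I[3,3], I[3,4].
HN type (ℓ=4): μ^(1)=43; μ^(2)=4; μ^(3)=-17; μ^(4)=-29

((1, 0, 0, 0); (2, 2, 2, 2); (0, 0, 0, 1); (0, 0, 2, 0))


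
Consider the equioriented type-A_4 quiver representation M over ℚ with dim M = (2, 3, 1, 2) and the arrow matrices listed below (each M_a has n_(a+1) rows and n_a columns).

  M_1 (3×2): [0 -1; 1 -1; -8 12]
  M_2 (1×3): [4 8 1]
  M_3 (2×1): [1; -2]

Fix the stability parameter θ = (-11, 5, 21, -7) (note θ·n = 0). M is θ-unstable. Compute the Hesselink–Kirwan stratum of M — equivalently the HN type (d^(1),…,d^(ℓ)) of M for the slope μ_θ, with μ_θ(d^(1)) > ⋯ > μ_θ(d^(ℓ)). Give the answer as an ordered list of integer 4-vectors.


Interval decomposition of M: I[1,2]^2, I[2,4], I[4,4].
HN type (ℓ=4): μ^(1)=7; μ^(2)=5; μ^(3)=-7; μ^(4)=-11

((0, 0, 1, 1); (0, 3, 0, 0); (0, 0, 0, 1); (2, 0, 0, 0))


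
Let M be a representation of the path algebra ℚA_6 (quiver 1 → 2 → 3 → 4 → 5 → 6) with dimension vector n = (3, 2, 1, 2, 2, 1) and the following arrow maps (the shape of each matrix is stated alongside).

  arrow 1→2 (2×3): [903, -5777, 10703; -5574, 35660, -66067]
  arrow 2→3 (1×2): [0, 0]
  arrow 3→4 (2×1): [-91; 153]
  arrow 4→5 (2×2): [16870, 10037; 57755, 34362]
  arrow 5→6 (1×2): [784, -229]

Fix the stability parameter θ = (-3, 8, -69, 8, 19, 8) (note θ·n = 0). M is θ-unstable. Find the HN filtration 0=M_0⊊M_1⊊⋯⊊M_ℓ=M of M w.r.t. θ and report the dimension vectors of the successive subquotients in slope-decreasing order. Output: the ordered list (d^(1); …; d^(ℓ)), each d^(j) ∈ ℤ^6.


Via rank(M_{q-1}∘⋯∘M_p): M ≅ I[1,1], I[1,2]^2, I[3,6], I[4,5].
μ_θ-semistable layers: μ^(1)=19; μ^(2)=27/2; μ^(3)=8; μ^(4)=-3; μ^(5)=-69

((0, 0, 0, 0, 1, 0); (0, 0, 0, 0, 1, 1); (0, 2, 0, 2, 0, 0); (3, 0, 0, 0, 0, 0); (0, 0, 1, 0, 0, 0))


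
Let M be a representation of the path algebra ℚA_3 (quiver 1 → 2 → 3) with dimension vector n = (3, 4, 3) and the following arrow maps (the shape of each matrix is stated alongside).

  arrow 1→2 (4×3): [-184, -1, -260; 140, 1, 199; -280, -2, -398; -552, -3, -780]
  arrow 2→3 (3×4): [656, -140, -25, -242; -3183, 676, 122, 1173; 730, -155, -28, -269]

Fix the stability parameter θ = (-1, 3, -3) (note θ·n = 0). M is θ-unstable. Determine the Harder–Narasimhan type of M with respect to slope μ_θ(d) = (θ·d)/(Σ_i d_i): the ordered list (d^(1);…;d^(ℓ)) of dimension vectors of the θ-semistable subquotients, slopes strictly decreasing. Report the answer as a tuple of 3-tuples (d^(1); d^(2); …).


Via rank(M_{q-1}∘⋯∘M_p): M ≅ I[1,1], I[1,2], I[1,3], I[2,3]^2.
μ_θ-semistable layers: μ^(1)=3; μ^(2)=0; μ^(3)=-1

((0, 1, 0); (0, 3, 3); (3, 0, 0))


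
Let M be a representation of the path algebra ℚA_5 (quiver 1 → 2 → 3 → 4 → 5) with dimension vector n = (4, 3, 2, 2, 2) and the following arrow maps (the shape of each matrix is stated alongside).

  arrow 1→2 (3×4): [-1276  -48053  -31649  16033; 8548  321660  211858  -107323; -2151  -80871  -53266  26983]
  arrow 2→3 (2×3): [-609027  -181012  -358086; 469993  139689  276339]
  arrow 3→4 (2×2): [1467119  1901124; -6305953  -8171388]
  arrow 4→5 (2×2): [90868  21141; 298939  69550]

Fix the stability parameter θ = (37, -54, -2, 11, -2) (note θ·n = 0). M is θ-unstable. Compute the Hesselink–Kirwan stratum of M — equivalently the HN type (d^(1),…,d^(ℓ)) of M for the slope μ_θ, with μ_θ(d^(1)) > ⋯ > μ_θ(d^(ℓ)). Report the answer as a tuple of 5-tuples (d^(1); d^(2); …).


Barcode: M ≅ I[1,1], I[1,2], I[1,3], I[1,5], I[4,5]. HN layers by μ_θ (4 steps, strictly decreasing):
  μ^(1)=37; μ^(2)=9/2; μ^(3)=-2; μ^(4)=-17/2

((1, 0, 0, 0, 0); (0, 0, 0, 2, 2); (0, 0, 2, 0, 0); (3, 3, 0, 0, 0))


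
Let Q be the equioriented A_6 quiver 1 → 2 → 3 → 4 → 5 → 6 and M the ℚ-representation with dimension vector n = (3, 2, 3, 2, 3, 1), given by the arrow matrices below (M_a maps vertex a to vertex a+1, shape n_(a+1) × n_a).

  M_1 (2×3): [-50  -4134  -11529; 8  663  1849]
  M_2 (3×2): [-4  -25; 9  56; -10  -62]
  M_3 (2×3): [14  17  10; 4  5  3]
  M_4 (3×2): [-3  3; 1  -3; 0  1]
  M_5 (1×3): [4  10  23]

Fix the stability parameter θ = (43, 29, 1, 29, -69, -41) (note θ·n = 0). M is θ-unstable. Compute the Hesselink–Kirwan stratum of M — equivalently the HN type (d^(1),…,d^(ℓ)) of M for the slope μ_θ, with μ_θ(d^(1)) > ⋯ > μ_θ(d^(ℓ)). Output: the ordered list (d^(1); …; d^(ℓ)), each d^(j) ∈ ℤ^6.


Via rank(M_{q-1}∘⋯∘M_p): M ≅ I[1,1], I[1,3], I[1,6], I[3,5], I[5,5].
μ_θ-semistable layers: μ^(1)=43; μ^(2)=73/3; μ^(3)=-4/3; μ^(4)=-13; μ^(5)=-69

((1, 0, 0, 0, 0, 0); (1, 1, 1, 0, 0, 0); (1, 1, 1, 1, 1, 1); (0, 0, 1, 1, 1, 0); (0, 0, 0, 0, 1, 0))


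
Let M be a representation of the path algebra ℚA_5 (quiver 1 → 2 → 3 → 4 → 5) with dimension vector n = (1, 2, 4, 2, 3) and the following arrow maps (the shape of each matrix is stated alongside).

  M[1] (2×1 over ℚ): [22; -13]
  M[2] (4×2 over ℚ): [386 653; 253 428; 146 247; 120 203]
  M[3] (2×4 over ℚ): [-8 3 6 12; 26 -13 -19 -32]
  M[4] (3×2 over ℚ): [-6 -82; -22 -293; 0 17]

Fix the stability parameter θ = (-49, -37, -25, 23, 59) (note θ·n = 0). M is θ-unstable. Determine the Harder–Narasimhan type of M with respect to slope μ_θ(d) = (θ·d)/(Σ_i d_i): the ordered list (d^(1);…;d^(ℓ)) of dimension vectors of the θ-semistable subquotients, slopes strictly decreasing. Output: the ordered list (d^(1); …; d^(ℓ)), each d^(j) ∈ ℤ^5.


Interval decomposition of M: I[1,5], I[2,5], I[3,3]^2, I[5,5].
HN type (ℓ=5): μ^(1)=59; μ^(2)=23; μ^(3)=-25; μ^(4)=-37; μ^(5)=-49

((0, 0, 0, 0, 3); (0, 0, 0, 2, 0); (0, 0, 4, 0, 0); (0, 2, 0, 0, 0); (1, 0, 0, 0, 0))


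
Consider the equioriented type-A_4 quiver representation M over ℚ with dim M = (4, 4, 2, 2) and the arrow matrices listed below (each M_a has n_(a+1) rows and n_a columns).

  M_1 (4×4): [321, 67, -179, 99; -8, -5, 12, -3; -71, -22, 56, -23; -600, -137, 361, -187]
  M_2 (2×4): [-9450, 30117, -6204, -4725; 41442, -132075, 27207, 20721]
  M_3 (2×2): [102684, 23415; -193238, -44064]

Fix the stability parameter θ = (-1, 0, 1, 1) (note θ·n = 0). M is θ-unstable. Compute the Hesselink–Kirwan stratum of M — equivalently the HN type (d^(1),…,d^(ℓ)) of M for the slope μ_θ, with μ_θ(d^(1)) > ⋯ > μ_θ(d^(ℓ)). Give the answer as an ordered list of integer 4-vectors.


Interval decomposition of M: I[1,2]^2, I[1,4]^2.
HN type (ℓ=3): μ^(1)=1; μ^(2)=0; μ^(3)=-1

((0, 0, 2, 2); (0, 4, 0, 0); (4, 0, 0, 0))


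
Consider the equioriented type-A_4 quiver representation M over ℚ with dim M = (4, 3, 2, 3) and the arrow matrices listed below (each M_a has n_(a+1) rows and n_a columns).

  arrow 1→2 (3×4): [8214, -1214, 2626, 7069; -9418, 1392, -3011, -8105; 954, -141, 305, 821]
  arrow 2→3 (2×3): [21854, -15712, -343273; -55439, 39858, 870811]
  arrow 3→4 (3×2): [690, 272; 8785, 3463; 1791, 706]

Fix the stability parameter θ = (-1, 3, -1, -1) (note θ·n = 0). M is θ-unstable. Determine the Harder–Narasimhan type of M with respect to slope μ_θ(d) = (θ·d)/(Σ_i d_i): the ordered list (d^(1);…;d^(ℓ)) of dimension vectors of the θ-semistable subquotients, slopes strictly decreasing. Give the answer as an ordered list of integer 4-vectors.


Via rank(M_{q-1}∘⋯∘M_p): M ≅ I[1,1], I[1,2], I[1,4]^2, I[4,4].
μ_θ-semistable layers: μ^(1)=3; μ^(2)=1/3; μ^(3)=-1

((0, 1, 0, 0); (0, 2, 2, 2); (4, 0, 0, 1))


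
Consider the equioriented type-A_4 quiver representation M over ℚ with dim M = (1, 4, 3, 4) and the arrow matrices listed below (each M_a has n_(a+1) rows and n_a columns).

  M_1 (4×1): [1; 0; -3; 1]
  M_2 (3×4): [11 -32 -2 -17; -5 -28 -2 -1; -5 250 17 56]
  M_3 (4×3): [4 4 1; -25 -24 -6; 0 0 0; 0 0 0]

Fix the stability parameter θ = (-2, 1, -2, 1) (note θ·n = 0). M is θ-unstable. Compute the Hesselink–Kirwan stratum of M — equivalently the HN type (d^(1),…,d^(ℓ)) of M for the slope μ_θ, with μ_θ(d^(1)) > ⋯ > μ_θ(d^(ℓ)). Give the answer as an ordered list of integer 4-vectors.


Via rank(M_{q-1}∘⋯∘M_p): M ≅ I[1,2], I[2,3], I[2,4]^2, I[4,4]^2.
μ_θ-semistable layers: μ^(1)=1; μ^(2)=-1/2; μ^(3)=-2

((0, 1, 0, 4); (0, 3, 3, 0); (1, 0, 0, 0))
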